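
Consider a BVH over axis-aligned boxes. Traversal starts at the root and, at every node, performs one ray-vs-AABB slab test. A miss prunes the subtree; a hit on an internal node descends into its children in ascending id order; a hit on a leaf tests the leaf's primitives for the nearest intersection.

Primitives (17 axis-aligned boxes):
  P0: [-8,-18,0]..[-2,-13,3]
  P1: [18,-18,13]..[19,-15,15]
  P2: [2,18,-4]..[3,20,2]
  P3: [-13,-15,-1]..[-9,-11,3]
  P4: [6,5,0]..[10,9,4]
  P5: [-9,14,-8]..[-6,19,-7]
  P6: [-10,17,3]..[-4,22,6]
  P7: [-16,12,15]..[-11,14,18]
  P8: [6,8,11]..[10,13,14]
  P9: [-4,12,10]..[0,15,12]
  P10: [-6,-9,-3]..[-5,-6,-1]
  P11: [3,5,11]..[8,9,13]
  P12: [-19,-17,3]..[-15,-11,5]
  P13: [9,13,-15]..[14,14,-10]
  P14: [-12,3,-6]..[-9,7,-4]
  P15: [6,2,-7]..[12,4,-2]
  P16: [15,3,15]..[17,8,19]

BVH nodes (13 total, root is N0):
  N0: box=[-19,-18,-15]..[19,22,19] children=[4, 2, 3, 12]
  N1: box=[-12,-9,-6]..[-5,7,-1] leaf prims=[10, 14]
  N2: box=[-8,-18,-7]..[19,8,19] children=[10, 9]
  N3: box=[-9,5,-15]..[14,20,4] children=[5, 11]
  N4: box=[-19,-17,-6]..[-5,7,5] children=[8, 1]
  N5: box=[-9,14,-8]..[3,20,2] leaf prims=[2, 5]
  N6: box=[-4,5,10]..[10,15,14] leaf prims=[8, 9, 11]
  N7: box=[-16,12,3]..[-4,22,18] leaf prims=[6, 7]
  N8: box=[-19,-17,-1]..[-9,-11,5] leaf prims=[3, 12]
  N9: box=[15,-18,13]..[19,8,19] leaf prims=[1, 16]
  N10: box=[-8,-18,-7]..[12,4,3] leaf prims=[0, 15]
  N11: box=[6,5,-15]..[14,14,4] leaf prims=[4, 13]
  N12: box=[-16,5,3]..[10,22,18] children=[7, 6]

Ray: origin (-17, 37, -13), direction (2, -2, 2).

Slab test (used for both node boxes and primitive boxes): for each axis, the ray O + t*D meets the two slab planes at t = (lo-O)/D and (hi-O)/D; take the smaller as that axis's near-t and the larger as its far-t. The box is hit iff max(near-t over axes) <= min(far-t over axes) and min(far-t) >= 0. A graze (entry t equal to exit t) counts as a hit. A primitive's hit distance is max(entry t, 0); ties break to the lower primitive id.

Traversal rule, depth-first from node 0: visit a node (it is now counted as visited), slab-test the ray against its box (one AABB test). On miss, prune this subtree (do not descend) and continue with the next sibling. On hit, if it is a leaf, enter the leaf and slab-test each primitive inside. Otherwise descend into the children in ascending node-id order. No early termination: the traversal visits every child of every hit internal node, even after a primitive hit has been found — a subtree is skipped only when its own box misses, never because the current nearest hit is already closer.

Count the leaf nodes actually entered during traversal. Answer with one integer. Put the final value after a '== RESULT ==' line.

Trace the traversal:
N0 x:[-1,18] y:[15/2,55/2] z:[-1,16] -> hit [15/2,16], descend [2, 3, 4, 12]
  N2 x:[9/2,18] y:[29/2,55/2] z:[3,16] -> hit [29/2,16], descend [9, 10]
    N9 x:[16,18] y:[29/2,55/2] z:[13,16] -> hit [16,16] leaf, test {P1(miss), P16@t=16}
    N10 x:[9/2,29/2] y:[33/2,55/2] z:[3,8] -> miss, prune
  N3 x:[4,31/2] y:[17/2,16] z:[-1,17/2] -> hit [17/2,17/2], descend [5, 11]
    N5 x:[4,10] y:[17/2,23/2] z:[5/2,15/2] -> miss, prune
    N11 x:[23/2,31/2] y:[23/2,16] z:[-1,17/2] -> miss, prune
  N4 x:[-1,6] y:[15,27] z:[7/2,9] -> miss, prune
  N12 x:[1/2,27/2] y:[15/2,16] z:[8,31/2] -> hit [8,27/2], descend [6, 7]
    N6 x:[13/2,27/2] y:[11,16] z:[23/2,27/2] -> hit [23/2,27/2] leaf, test {P8@t=12, P9(miss), P11(miss)}
    N7 x:[1/2,13/2] y:[15/2,25/2] z:[8,31/2] -> miss, prune

11 AABB tests over nodes [0, 2, 9, 10, 3, 5, 11, 4, 12, 6, 7]; 2 leaves entered; closest P8.

== RESULT ==
2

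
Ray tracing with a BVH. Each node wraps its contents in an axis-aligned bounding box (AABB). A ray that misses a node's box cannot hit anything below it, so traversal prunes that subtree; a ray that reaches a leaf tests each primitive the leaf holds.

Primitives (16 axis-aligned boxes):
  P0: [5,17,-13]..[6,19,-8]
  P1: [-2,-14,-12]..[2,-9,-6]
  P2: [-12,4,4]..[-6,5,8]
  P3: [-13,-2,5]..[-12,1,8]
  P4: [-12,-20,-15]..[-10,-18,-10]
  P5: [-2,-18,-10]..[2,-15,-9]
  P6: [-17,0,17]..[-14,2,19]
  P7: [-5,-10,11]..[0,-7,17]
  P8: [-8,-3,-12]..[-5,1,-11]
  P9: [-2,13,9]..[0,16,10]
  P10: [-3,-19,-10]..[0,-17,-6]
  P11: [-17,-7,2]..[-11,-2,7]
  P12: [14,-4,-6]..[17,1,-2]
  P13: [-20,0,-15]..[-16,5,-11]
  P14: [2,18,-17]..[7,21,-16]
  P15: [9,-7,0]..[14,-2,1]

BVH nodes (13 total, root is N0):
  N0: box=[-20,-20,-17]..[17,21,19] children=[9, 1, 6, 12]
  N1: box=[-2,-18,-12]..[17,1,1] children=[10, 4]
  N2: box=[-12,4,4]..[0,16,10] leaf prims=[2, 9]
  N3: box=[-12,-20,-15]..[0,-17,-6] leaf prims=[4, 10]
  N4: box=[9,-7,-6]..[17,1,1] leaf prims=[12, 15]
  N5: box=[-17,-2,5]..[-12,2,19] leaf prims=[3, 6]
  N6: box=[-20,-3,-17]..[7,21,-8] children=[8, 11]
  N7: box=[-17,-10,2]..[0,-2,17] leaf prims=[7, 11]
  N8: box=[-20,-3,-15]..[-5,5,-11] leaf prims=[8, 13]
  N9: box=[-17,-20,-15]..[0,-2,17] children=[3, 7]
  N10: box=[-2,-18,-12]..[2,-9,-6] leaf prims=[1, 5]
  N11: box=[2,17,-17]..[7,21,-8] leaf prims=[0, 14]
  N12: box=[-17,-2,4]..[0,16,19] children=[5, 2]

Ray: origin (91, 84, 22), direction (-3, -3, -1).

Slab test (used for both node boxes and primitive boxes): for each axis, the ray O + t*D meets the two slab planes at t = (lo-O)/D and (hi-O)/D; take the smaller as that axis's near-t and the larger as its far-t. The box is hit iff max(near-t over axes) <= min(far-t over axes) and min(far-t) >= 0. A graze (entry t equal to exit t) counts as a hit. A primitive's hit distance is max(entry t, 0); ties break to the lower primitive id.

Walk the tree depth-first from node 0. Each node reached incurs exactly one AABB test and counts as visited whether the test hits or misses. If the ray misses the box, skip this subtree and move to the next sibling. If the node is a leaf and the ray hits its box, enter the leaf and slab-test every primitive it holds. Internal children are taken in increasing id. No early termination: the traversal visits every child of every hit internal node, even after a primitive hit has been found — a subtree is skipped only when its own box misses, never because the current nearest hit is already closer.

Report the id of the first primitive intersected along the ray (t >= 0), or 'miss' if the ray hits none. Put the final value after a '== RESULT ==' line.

Trace the traversal:
N0 x:[74/3,37] y:[21,104/3] z:[3,39] -> hit [74/3,104/3], descend [1, 6, 9, 12]
  N1 x:[74/3,31] y:[83/3,34] z:[21,34] -> hit [83/3,31], descend [4, 10]
    N4 x:[74/3,82/3] y:[83/3,91/3] z:[21,28] -> miss, prune
    N10 x:[89/3,31] y:[31,34] z:[28,34] -> hit [31,31] leaf, test {P1@t=31, P5(miss)}
  N6 x:[28,37] y:[21,29] z:[30,39] -> miss, prune
  N9 x:[91/3,36] y:[86/3,104/3] z:[5,37] -> hit [91/3,104/3], descend [3, 7]
    N3 x:[91/3,103/3] y:[101/3,104/3] z:[28,37] -> hit [101/3,103/3] leaf, test {P4@t=34, P10(miss)}
    N7 x:[91/3,36] y:[86/3,94/3] z:[5,20] -> miss, prune
  N12 x:[91/3,36] y:[68/3,86/3] z:[3,18] -> miss, prune

Summary -> nodes [0, 1, 4, 10, 6, 9, 3, 7, 12]; box-tests=9; leaf-entries=2; first=P1

== RESULT ==
1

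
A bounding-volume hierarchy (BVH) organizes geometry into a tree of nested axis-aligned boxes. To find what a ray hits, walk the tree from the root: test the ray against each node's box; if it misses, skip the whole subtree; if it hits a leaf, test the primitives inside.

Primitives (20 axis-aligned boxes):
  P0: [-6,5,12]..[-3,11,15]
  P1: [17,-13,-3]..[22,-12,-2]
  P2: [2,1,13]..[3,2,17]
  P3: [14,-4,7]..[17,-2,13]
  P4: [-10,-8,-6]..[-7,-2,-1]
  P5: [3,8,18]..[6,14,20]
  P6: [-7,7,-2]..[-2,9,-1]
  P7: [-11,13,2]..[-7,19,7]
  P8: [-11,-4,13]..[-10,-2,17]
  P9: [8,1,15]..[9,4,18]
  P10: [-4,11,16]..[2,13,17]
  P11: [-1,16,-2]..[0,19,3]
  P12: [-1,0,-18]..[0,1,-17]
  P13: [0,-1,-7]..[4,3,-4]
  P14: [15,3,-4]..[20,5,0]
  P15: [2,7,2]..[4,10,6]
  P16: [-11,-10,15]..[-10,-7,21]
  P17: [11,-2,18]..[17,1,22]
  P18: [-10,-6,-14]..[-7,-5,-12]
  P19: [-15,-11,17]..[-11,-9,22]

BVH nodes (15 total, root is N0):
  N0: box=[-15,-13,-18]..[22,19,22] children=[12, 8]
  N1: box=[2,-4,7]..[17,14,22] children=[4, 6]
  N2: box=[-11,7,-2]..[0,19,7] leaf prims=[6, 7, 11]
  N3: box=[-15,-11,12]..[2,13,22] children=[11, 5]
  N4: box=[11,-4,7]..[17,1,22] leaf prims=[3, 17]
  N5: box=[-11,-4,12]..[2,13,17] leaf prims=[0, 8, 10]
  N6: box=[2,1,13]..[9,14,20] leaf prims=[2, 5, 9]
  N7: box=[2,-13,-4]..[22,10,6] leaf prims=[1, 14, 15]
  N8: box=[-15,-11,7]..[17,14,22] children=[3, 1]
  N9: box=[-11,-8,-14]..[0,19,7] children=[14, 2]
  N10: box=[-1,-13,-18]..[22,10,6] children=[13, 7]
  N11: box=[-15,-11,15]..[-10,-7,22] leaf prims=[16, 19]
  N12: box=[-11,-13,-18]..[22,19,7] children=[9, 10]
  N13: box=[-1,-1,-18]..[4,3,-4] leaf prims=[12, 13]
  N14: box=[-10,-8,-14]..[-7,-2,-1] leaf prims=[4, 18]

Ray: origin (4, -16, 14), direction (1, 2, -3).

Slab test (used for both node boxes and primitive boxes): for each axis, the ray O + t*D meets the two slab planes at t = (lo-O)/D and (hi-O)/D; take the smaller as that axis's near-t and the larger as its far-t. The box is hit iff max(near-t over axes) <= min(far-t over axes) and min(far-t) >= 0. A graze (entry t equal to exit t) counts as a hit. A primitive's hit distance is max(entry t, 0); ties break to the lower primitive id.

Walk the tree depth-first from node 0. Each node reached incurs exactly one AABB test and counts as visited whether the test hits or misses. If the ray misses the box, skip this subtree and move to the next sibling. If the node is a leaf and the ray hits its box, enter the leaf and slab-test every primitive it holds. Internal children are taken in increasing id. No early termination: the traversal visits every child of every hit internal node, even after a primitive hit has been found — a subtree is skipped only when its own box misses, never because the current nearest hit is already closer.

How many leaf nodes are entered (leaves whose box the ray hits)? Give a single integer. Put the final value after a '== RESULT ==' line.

Walk:
N0 x:[-19,18] y:[3/2,35/2] z:[-8/3,32/3] -> hit [3/2,32/3], descend [8, 12]
  N8 x:[-19,13] y:[5/2,15] z:[-8/3,7/3] -> miss, prune
  N12 x:[-15,18] y:[3/2,35/2] z:[7/3,32/3] -> hit [7/3,32/3], descend [9, 10]
    N9 x:[-15,-4] y:[4,35/2] z:[7/3,28/3] -> miss, prune
    N10 x:[-5,18] y:[3/2,13] z:[8/3,32/3] -> hit [8/3,32/3], descend [7, 13]
      N7 x:[-2,18] y:[3/2,13] z:[8/3,6] -> hit [8/3,6] leaf, test {P1(miss), P14(miss), P15(miss)}
      N13 x:[-5,0] y:[15/2,19/2] z:[6,32/3] -> miss, prune

order=[0, 8, 12, 9, 10, 7, 13]  |boxes|=7  |leaves|=1  hit=miss

== RESULT ==
1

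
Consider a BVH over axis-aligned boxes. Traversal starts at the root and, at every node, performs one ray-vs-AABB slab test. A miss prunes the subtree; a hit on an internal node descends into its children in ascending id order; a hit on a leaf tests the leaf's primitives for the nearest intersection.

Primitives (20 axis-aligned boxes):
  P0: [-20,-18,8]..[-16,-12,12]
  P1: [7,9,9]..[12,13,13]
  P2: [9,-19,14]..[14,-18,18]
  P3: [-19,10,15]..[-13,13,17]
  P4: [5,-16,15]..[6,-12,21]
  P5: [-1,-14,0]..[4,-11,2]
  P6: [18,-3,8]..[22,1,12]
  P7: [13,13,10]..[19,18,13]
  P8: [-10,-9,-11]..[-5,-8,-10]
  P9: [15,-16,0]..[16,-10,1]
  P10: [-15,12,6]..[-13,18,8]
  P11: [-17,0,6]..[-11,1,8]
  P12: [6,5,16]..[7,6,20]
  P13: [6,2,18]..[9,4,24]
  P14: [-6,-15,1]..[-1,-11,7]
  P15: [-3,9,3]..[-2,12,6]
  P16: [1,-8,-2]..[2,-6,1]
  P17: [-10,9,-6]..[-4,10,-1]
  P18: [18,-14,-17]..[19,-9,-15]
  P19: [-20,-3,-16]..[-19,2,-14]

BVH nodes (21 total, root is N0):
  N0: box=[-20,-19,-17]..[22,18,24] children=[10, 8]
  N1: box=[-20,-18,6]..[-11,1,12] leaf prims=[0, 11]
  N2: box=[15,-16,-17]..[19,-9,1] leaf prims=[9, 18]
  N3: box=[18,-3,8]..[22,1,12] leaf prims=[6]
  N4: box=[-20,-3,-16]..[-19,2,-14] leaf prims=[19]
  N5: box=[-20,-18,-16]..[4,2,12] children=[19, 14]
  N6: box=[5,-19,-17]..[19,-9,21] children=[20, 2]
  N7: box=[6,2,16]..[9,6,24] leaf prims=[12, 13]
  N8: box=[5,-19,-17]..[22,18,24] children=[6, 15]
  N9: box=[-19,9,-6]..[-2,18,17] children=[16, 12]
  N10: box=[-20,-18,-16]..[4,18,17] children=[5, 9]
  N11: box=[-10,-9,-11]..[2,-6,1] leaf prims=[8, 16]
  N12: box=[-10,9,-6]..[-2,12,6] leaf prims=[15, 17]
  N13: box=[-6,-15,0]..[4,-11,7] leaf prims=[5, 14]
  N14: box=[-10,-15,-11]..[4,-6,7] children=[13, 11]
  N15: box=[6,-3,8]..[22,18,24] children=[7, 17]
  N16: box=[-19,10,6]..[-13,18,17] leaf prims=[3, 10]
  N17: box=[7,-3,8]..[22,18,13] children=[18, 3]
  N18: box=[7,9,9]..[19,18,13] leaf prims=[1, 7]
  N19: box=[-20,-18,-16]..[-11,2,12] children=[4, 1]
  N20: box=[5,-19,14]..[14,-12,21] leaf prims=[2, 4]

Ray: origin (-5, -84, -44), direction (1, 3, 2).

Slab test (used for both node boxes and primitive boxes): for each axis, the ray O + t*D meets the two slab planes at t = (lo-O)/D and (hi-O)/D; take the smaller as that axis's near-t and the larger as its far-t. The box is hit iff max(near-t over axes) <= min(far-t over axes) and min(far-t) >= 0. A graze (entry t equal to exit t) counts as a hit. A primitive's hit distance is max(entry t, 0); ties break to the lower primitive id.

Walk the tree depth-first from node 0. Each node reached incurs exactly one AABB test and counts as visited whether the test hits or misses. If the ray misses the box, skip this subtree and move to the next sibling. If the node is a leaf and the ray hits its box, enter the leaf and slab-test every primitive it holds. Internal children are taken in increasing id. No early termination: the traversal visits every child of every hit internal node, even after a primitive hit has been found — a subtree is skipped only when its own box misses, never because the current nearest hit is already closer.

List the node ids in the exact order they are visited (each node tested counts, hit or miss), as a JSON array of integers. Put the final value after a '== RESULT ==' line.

Traverse from the root:
N0 x:[-15,27] y:[65/3,34] z:[27/2,34] -> hit [65/3,27], descend [8, 10]
  N8 x:[10,27] y:[65/3,34] z:[27/2,34] -> hit [65/3,27], descend [6, 15]
    N6 x:[10,24] y:[65/3,25] z:[27/2,65/2] -> hit [65/3,24], descend [2, 20]
      N2 x:[20,24] y:[68/3,25] z:[27/2,45/2] -> miss, prune
      N20 x:[10,19] y:[65/3,24] z:[29,65/2] -> miss, prune
    N15 x:[11,27] y:[27,34] z:[26,34] -> hit [27,27], descend [7, 17]
      N7 x:[11,14] y:[86/3,30] z:[30,34] -> miss, prune
      N17 x:[12,27] y:[27,34] z:[26,57/2] -> hit [27,27], descend [3, 18]
        N3 x:[23,27] y:[27,85/3] z:[26,28] -> hit [27,27] leaf, test {P6@t=27}
        N18 x:[12,24] y:[31,34] z:[53/2,57/2] -> miss, prune
  N10 x:[-15,9] y:[22,34] z:[14,61/2] -> miss, prune

Summary -> nodes [0, 8, 6, 2, 20, 15, 7, 17, 3, 18, 10]; box-tests=11; leaf-entries=1; first=P6

== RESULT ==
[0, 8, 6, 2, 20, 15, 7, 17, 3, 18, 10]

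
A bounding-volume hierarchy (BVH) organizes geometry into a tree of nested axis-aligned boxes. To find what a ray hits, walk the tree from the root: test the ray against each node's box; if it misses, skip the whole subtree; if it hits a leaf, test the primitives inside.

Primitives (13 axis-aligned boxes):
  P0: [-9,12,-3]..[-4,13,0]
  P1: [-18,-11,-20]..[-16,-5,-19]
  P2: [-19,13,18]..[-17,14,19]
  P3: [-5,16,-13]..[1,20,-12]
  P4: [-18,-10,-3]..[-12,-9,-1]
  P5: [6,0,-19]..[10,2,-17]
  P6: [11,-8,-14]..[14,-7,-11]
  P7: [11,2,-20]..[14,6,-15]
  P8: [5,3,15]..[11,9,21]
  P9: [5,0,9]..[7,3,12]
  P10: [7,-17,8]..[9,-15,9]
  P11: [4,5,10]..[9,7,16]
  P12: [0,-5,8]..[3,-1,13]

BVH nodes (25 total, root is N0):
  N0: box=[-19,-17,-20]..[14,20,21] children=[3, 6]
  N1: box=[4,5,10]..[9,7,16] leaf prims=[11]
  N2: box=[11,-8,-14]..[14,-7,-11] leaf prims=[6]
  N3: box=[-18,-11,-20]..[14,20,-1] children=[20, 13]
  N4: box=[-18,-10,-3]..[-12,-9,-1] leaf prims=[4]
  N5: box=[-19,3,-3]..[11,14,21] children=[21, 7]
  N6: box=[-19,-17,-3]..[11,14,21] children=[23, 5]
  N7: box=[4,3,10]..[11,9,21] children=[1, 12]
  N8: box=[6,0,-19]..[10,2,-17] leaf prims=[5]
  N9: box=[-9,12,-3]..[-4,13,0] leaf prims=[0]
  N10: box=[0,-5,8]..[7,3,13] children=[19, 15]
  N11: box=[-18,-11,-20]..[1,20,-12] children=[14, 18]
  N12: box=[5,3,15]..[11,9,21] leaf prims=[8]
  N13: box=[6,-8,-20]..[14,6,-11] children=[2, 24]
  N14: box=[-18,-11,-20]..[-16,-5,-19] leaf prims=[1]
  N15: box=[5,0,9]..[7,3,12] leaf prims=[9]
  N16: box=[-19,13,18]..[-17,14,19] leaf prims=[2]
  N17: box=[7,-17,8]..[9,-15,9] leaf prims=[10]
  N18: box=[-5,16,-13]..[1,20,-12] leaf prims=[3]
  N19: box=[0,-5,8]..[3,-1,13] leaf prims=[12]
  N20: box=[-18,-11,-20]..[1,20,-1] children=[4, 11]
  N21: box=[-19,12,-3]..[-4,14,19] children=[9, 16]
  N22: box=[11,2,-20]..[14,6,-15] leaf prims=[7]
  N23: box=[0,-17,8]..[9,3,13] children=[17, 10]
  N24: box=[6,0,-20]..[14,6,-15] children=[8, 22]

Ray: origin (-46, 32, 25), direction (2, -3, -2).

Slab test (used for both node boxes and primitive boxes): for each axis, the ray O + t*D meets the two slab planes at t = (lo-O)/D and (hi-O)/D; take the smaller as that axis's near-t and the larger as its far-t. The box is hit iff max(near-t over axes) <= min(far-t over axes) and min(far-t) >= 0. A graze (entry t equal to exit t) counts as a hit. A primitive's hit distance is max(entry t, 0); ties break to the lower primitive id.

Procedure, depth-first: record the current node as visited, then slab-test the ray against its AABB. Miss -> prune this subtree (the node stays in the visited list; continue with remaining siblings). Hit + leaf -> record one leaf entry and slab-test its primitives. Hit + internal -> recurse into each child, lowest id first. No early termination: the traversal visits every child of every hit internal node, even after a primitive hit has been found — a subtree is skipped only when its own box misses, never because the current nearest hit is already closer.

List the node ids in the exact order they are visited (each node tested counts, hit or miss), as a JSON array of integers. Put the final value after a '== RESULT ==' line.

Trace the traversal:
N0 x:[27/2,30] y:[4,49/3] z:[2,45/2] -> hit [27/2,49/3], descend [3, 6]
  N3 x:[14,30] y:[4,43/3] z:[13,45/2] -> hit [14,43/3], descend [13, 20]
    N13 x:[26,30] y:[26/3,40/3] z:[18,45/2] -> miss, prune
    N20 x:[14,47/2] y:[4,43/3] z:[13,45/2] -> hit [14,43/3], descend [4, 11]
      N4 x:[14,17] y:[41/3,14] z:[13,14] -> hit [14,14] leaf, test {P4@t=14}
      N11 x:[14,47/2] y:[4,43/3] z:[37/2,45/2] -> miss, prune
  N6 x:[27/2,57/2] y:[6,49/3] z:[2,14] -> hit [27/2,14], descend [5, 23]
    N5 x:[27/2,57/2] y:[6,29/3] z:[2,14] -> miss, prune
    N23 x:[23,55/2] y:[29/3,49/3] z:[6,17/2] -> miss, prune

Visited [0, 3, 13, 20, 4, 11, 6, 5, 23]. Tests: 9 box, 1 leaf. Nearest: P4.

== RESULT ==
[0, 3, 13, 20, 4, 11, 6, 5, 23]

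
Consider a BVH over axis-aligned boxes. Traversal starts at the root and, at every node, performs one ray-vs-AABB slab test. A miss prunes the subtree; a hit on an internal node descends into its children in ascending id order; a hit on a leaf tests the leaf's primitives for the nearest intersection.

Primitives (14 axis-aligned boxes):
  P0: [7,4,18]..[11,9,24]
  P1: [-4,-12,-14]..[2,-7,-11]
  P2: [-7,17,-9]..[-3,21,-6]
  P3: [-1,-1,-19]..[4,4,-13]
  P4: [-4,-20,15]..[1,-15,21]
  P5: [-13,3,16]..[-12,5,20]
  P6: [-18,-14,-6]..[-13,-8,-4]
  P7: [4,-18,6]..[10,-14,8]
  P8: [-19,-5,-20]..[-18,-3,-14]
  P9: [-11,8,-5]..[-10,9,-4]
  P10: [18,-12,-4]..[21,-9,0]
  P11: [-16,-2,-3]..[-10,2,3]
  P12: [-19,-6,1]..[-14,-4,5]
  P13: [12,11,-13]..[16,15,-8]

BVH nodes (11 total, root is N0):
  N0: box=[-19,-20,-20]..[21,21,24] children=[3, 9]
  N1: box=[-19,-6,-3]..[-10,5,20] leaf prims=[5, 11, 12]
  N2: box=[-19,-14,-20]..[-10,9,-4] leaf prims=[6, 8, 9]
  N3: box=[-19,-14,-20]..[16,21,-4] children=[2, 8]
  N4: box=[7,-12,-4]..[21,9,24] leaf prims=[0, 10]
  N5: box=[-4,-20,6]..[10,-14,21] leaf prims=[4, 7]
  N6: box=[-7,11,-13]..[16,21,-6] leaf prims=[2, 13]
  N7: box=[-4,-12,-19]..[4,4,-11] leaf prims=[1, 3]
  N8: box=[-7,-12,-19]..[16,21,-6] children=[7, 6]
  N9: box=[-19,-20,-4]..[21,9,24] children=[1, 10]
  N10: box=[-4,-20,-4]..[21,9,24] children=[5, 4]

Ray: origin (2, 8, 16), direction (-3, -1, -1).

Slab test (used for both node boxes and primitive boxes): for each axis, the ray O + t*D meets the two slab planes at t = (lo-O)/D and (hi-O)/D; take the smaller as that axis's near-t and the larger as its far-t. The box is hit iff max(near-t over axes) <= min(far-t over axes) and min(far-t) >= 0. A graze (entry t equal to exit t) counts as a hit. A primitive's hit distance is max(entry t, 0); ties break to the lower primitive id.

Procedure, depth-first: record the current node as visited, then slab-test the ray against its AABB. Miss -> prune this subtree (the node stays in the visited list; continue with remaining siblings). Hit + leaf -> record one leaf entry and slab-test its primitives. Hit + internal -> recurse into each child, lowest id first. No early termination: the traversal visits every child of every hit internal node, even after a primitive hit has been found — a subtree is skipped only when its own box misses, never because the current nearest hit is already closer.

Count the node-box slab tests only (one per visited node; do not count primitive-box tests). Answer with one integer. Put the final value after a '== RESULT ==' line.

Trace the traversal:
N0 x:[-19/3,7] y:[-13,28] z:[-8,36] -> hit [-19/3,7], descend [3, 9]
  N3 x:[-14/3,7] y:[-13,22] z:[20,36] -> miss, prune
  N9 x:[-19/3,7] y:[-1,28] z:[-8,20] -> hit [-1,7], descend [1, 10]
    N1 x:[4,7] y:[3,14] z:[-4,19] -> hit [4,7] leaf, test {P5(miss), P11(miss), P12(miss)}
    N10 x:[-19/3,2] y:[-1,28] z:[-8,20] -> hit [-1,2], descend [4, 5]
      N4 x:[-19/3,-5/3] y:[-1,20] z:[-8,20] -> miss, prune
      N5 x:[-8/3,2] y:[22,28] z:[-5,10] -> miss, prune

Visited [0, 3, 9, 1, 10, 4, 5]. Tests: 7 box, 1 leaf. Nearest: miss.

== RESULT ==
7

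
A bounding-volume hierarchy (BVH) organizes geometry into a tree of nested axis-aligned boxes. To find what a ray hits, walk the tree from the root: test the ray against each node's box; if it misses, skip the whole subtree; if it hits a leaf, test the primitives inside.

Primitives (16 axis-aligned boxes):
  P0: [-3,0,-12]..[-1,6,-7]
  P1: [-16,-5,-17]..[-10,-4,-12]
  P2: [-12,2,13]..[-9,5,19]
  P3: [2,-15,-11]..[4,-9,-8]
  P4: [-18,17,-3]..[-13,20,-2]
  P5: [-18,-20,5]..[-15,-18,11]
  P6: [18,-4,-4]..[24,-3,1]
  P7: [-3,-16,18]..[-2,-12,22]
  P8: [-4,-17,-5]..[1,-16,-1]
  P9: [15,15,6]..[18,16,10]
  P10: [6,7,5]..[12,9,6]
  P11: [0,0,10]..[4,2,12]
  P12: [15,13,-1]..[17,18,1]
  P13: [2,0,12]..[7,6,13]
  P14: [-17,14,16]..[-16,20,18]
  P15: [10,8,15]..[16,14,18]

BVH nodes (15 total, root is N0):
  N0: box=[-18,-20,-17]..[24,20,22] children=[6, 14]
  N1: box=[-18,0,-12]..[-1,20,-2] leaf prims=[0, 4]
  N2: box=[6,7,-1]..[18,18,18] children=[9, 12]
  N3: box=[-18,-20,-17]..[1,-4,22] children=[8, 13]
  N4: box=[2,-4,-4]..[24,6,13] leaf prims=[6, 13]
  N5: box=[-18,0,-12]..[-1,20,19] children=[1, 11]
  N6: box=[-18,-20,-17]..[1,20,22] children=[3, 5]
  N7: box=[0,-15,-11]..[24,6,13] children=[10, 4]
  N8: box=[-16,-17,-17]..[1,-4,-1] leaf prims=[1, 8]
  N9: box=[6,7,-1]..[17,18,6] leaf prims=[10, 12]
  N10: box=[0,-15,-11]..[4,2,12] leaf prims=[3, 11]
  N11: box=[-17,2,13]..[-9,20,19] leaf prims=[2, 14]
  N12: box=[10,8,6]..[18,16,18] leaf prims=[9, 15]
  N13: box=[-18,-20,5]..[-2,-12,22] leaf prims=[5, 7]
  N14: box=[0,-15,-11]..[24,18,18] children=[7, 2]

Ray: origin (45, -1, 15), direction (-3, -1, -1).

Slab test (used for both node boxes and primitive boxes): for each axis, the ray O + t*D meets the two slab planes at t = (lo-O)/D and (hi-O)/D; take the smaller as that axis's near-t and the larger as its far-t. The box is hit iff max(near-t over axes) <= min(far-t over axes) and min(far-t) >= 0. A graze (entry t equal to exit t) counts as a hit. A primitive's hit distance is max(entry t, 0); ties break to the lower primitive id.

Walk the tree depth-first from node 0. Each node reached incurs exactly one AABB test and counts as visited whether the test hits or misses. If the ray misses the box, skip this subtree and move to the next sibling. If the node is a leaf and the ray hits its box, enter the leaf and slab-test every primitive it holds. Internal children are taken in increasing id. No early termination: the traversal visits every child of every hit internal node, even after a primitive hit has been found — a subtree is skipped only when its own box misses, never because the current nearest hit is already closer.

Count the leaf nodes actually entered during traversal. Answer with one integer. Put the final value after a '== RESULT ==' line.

Walk:
N0 x:[7,21] y:[-21,19] z:[-7,32] -> hit [7,19], descend [6, 14]
  N6 x:[44/3,21] y:[-21,19] z:[-7,32] -> hit [44/3,19], descend [3, 5]
    N3 x:[44/3,21] y:[3,19] z:[-7,32] -> hit [44/3,19], descend [8, 13]
      N8 x:[44/3,61/3] y:[3,16] z:[16,32] -> hit [16,16] leaf, test {P1(miss), P8@t=16}
      N13 x:[47/3,21] y:[11,19] z:[-7,10] -> miss, prune
    N5 x:[46/3,21] y:[-21,-1] z:[-4,27] -> miss, prune
  N14 x:[7,15] y:[-19,14] z:[-3,26] -> hit [7,14], descend [2, 7]
    N2 x:[9,13] y:[-19,-8] z:[-3,16] -> miss, prune
    N7 x:[7,15] y:[-7,14] z:[2,26] -> hit [7,14], descend [4, 10]
      N4 x:[7,43/3] y:[-7,3] z:[2,19] -> miss, prune
      N10 x:[41/3,15] y:[-3,14] z:[3,26] -> hit [41/3,14] leaf, test {P3(miss), P11(miss)}

Summary -> nodes [0, 6, 3, 8, 13, 5, 14, 2, 7, 4, 10]; box-tests=11; leaf-entries=2; first=P8

== RESULT ==
2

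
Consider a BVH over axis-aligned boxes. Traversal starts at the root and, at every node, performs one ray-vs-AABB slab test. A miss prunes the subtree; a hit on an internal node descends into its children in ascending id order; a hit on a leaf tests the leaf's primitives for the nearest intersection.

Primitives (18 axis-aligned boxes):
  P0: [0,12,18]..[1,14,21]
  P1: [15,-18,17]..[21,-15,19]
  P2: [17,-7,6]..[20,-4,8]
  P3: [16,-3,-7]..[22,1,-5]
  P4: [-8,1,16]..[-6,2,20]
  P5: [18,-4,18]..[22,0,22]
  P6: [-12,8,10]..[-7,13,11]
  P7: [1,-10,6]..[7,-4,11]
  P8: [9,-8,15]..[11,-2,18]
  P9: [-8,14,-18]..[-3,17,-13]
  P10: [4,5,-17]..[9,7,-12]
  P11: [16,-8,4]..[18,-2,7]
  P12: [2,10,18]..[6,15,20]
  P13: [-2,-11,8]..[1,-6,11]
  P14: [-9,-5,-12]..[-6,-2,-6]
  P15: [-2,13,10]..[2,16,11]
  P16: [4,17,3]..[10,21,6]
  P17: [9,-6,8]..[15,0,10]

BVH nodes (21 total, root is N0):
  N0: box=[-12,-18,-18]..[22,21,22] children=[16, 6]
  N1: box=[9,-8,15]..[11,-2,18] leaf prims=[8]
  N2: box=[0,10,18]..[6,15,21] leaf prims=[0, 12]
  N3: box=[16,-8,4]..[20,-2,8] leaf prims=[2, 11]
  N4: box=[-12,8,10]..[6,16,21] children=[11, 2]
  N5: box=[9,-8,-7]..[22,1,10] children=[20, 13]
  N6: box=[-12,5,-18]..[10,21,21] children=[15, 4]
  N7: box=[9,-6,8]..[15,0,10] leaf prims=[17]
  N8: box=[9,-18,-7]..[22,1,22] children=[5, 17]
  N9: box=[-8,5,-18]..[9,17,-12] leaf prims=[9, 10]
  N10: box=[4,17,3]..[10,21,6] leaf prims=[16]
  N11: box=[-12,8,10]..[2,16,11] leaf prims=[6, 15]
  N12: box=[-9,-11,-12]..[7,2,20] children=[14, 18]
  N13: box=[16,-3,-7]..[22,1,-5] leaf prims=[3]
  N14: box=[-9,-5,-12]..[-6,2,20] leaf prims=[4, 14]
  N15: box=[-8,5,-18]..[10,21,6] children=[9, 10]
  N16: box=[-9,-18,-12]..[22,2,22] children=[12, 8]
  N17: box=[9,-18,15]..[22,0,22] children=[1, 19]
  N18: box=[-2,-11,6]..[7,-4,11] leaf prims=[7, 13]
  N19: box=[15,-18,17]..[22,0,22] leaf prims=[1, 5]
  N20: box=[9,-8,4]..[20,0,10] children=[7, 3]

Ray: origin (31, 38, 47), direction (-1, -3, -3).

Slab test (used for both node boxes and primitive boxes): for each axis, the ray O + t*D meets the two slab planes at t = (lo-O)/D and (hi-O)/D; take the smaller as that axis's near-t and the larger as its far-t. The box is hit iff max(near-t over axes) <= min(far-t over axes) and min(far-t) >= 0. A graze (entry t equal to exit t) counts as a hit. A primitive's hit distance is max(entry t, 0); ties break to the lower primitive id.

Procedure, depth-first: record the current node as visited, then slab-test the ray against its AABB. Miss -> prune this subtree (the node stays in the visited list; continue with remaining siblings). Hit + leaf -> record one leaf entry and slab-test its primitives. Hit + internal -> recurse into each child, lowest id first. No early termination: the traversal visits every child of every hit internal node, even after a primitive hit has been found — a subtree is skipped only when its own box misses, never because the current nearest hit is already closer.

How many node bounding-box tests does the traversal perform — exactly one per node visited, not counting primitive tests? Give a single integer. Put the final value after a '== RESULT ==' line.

Walk:
N0 x:[9,43] y:[17/3,56/3] z:[25/3,65/3] -> hit [9,56/3], descend [6, 16]
  N6 x:[21,43] y:[17/3,11] z:[26/3,65/3] -> miss, prune
  N16 x:[9,40] y:[12,56/3] z:[25/3,59/3] -> hit [12,56/3], descend [8, 12]
    N8 x:[9,22] y:[37/3,56/3] z:[25/3,18] -> hit [37/3,18], descend [5, 17]
      N5 x:[9,22] y:[37/3,46/3] z:[37/3,18] -> hit [37/3,46/3], descend [13, 20]
        N13 x:[9,15] y:[37/3,41/3] z:[52/3,18] -> miss, prune
        N20 x:[11,22] y:[38/3,46/3] z:[37/3,43/3] -> hit [38/3,43/3], descend [3, 7]
          N3 x:[11,15] y:[40/3,46/3] z:[13,43/3] -> hit [40/3,43/3] leaf, test {P2(miss), P11@t=40/3}
          N7 x:[16,22] y:[38/3,44/3] z:[37/3,13] -> miss, prune
      N17 x:[9,22] y:[38/3,56/3] z:[25/3,32/3] -> miss, prune
    N12 x:[24,40] y:[12,49/3] z:[9,59/3] -> miss, prune

order=[0, 6, 16, 8, 5, 13, 20, 3, 7, 17, 12]  |boxes|=11  |leaves|=1  hit=P11

== RESULT ==
11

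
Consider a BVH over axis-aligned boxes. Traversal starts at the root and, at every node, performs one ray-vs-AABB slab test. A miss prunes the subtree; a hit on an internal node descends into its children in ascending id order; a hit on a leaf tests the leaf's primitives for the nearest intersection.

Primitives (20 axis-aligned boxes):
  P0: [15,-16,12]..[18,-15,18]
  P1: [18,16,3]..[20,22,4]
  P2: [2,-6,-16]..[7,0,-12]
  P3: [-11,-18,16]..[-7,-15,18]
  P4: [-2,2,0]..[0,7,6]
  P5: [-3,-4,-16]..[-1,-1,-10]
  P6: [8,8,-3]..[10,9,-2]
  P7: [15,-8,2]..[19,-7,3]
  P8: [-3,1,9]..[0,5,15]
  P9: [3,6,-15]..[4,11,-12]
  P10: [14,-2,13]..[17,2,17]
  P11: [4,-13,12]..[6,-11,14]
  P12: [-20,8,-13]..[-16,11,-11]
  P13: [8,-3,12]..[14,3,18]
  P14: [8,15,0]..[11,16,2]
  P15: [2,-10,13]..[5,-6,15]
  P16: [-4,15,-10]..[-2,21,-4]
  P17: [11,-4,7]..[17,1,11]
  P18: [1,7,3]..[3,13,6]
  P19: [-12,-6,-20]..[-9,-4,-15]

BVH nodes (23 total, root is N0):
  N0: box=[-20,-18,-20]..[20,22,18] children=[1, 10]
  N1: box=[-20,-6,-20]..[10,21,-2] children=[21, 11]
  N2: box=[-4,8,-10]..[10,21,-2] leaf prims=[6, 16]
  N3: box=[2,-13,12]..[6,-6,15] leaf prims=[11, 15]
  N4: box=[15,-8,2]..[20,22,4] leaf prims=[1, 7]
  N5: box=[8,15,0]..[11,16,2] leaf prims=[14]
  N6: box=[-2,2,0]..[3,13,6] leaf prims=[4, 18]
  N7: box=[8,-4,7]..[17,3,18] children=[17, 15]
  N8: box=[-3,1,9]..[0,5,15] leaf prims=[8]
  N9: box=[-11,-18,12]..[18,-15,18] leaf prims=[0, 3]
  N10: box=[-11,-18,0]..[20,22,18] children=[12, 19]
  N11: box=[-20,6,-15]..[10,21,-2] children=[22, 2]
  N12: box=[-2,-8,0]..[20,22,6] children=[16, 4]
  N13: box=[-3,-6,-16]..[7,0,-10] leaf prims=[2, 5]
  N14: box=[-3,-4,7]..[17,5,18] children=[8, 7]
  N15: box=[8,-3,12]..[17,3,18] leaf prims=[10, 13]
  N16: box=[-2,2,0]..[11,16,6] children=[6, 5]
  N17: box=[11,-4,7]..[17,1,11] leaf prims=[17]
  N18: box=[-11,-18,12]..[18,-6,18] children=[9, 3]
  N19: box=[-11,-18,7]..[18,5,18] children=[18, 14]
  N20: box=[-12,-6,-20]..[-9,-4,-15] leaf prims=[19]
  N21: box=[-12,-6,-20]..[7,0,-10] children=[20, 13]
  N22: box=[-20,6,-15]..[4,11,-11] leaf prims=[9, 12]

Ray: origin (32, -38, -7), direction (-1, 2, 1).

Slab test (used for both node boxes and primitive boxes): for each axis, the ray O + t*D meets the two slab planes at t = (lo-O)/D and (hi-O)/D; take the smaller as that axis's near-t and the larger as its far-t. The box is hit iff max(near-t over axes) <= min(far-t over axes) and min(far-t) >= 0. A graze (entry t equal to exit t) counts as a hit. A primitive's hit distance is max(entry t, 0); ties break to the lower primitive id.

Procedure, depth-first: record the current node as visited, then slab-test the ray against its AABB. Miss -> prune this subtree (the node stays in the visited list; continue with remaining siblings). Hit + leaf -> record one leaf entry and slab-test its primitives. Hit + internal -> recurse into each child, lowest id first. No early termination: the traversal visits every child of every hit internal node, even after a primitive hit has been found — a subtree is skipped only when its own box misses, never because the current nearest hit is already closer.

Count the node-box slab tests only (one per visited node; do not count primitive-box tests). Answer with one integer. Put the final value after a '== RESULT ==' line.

Traverse from the root:
N0 x:[12,52] y:[10,30] z:[-13,25] -> hit [12,25], descend [1, 10]
  N1 x:[22,52] y:[16,59/2] z:[-13,5] -> miss, prune
  N10 x:[12,43] y:[10,30] z:[7,25] -> hit [12,25], descend [12, 19]
    N12 x:[12,34] y:[15,30] z:[7,13] -> miss, prune
    N19 x:[14,43] y:[10,43/2] z:[14,25] -> hit [14,43/2], descend [14, 18]
      N14 x:[15,35] y:[17,43/2] z:[14,25] -> hit [17,43/2], descend [7, 8]
        N7 x:[15,24] y:[17,41/2] z:[14,25] -> hit [17,41/2], descend [15, 17]
          N15 x:[15,24] y:[35/2,41/2] z:[19,25] -> hit [19,41/2] leaf, test {P10(miss), P13@t=19}
          N17 x:[15,21] y:[17,39/2] z:[14,18] -> hit [17,18] leaf, test {P17@t=17}
        N8 x:[32,35] y:[39/2,43/2] z:[16,22] -> miss, prune
      N18 x:[14,43] y:[10,16] z:[19,25] -> miss, prune

Visited [0, 1, 10, 12, 19, 14, 7, 15, 17, 8, 18]. Tests: 11 box, 2 leaf. Nearest: P17.

== RESULT ==
11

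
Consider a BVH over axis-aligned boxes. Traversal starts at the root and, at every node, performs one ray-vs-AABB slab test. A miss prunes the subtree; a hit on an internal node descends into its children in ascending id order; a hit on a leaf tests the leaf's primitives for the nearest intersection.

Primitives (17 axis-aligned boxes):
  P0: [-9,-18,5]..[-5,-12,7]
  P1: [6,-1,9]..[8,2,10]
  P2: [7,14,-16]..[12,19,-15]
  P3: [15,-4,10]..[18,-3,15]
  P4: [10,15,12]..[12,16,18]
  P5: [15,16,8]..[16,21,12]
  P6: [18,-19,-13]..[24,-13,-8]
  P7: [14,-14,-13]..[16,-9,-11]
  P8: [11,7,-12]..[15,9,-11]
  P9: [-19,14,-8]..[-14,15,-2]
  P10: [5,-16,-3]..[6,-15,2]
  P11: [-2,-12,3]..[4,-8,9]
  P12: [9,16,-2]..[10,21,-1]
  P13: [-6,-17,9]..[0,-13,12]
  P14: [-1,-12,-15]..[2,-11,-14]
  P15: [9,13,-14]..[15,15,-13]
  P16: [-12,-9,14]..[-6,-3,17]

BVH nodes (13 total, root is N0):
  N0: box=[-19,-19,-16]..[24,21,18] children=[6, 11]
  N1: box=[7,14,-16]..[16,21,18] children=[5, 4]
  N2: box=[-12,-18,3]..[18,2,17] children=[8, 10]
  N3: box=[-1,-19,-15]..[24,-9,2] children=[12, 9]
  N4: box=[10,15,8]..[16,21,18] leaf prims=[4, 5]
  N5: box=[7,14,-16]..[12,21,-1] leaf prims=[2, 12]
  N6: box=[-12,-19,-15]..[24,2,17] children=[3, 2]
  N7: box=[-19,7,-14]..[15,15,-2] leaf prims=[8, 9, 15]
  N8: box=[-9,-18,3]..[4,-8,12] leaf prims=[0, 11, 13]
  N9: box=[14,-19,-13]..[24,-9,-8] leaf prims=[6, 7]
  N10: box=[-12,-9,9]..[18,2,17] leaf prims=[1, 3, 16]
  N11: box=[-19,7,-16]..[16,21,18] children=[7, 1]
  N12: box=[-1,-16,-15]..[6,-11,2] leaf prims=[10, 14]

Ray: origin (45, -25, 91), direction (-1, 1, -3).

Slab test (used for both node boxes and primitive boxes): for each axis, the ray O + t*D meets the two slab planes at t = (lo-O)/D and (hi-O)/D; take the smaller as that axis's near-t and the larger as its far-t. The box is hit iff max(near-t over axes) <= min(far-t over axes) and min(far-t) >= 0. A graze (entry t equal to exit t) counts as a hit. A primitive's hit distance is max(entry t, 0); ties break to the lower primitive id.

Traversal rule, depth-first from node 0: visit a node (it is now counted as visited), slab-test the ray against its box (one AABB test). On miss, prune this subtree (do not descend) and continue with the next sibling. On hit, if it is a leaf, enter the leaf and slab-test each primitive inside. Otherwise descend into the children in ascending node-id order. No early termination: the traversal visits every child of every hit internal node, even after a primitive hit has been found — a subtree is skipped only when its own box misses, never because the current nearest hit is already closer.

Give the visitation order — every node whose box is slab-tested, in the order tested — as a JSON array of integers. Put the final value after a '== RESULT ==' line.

Traverse from the root:
N0 x:[21,64] y:[6,46] z:[73/3,107/3] -> hit [73/3,107/3], descend [6, 11]
  N6 x:[21,57] y:[6,27] z:[74/3,106/3] -> hit [74/3,27], descend [2, 3]
    N2 x:[27,57] y:[7,27] z:[74/3,88/3] -> hit [27,27], descend [8, 10]
      N8 x:[41,54] y:[7,17] z:[79/3,88/3] -> miss, prune
      N10 x:[27,57] y:[16,27] z:[74/3,82/3] -> hit [27,27] leaf, test {P1(miss), P3(miss), P16(miss)}
    N3 x:[21,46] y:[6,16] z:[89/3,106/3] -> miss, prune
  N11 x:[29,64] y:[32,46] z:[73/3,107/3] -> hit [32,107/3], descend [1, 7]
    N1 x:[29,38] y:[39,46] z:[73/3,107/3] -> miss, prune
    N7 x:[30,64] y:[32,40] z:[31,35] -> hit [32,35] leaf, test {P8@t=34, P9(miss), P15(miss)}

Summary -> nodes [0, 6, 2, 8, 10, 3, 11, 1, 7]; box-tests=9; leaf-entries=2; first=P8

== RESULT ==
[0, 6, 2, 8, 10, 3, 11, 1, 7]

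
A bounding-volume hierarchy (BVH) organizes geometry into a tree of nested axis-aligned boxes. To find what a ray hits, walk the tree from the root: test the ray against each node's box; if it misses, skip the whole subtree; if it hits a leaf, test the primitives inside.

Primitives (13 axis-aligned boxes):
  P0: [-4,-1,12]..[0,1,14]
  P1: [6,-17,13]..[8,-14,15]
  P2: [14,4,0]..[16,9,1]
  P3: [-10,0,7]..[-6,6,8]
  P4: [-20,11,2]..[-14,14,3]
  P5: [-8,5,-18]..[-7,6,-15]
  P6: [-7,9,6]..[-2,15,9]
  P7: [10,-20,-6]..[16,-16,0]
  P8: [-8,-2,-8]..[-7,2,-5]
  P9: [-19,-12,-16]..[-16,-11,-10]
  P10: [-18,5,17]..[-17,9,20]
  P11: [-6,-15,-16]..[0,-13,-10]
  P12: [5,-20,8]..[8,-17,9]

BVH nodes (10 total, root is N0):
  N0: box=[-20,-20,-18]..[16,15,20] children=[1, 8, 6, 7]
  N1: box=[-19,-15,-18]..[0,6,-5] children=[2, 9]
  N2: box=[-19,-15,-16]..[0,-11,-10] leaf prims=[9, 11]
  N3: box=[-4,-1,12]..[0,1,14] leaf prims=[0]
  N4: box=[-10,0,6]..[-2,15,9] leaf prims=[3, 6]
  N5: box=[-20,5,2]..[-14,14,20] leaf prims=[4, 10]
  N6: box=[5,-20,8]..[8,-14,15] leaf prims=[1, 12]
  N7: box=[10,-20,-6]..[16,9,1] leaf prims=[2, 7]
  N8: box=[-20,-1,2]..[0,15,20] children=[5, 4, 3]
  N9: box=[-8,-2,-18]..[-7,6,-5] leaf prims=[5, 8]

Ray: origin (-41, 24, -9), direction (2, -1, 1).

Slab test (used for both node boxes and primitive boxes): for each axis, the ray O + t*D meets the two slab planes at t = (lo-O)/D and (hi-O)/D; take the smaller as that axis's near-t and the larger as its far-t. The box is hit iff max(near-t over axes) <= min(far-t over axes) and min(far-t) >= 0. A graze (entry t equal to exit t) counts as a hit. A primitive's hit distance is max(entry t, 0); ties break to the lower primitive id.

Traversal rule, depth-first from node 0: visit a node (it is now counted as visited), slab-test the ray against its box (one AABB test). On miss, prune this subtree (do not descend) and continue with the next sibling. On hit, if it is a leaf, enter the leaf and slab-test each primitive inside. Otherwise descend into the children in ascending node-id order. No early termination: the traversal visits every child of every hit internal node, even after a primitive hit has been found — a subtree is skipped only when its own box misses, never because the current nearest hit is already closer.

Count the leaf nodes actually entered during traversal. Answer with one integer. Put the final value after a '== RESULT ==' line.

Traverse from the root:
N0 x:[21/2,57/2] y:[9,44] z:[-9,29] -> hit [21/2,57/2], descend [1, 6, 7, 8]
  N1 x:[11,41/2] y:[18,39] z:[-9,4] -> miss, prune
  N6 x:[23,49/2] y:[38,44] z:[17,24] -> miss, prune
  N7 x:[51/2,57/2] y:[15,44] z:[3,10] -> miss, prune
  N8 x:[21/2,41/2] y:[9,25] z:[11,29] -> hit [11,41/2], descend [3, 4, 5]
    N3 x:[37/2,41/2] y:[23,25] z:[21,23] -> miss, prune
    N4 x:[31/2,39/2] y:[9,24] z:[15,18] -> hit [31/2,18] leaf, test {P3(miss), P6(miss)}
    N5 x:[21/2,27/2] y:[10,19] z:[11,29] -> hit [11,27/2] leaf, test {P4@t=11, P10(miss)}

8 AABB tests over nodes [0, 1, 6, 7, 8, 3, 4, 5]; 2 leaves entered; closest P4.

== RESULT ==
2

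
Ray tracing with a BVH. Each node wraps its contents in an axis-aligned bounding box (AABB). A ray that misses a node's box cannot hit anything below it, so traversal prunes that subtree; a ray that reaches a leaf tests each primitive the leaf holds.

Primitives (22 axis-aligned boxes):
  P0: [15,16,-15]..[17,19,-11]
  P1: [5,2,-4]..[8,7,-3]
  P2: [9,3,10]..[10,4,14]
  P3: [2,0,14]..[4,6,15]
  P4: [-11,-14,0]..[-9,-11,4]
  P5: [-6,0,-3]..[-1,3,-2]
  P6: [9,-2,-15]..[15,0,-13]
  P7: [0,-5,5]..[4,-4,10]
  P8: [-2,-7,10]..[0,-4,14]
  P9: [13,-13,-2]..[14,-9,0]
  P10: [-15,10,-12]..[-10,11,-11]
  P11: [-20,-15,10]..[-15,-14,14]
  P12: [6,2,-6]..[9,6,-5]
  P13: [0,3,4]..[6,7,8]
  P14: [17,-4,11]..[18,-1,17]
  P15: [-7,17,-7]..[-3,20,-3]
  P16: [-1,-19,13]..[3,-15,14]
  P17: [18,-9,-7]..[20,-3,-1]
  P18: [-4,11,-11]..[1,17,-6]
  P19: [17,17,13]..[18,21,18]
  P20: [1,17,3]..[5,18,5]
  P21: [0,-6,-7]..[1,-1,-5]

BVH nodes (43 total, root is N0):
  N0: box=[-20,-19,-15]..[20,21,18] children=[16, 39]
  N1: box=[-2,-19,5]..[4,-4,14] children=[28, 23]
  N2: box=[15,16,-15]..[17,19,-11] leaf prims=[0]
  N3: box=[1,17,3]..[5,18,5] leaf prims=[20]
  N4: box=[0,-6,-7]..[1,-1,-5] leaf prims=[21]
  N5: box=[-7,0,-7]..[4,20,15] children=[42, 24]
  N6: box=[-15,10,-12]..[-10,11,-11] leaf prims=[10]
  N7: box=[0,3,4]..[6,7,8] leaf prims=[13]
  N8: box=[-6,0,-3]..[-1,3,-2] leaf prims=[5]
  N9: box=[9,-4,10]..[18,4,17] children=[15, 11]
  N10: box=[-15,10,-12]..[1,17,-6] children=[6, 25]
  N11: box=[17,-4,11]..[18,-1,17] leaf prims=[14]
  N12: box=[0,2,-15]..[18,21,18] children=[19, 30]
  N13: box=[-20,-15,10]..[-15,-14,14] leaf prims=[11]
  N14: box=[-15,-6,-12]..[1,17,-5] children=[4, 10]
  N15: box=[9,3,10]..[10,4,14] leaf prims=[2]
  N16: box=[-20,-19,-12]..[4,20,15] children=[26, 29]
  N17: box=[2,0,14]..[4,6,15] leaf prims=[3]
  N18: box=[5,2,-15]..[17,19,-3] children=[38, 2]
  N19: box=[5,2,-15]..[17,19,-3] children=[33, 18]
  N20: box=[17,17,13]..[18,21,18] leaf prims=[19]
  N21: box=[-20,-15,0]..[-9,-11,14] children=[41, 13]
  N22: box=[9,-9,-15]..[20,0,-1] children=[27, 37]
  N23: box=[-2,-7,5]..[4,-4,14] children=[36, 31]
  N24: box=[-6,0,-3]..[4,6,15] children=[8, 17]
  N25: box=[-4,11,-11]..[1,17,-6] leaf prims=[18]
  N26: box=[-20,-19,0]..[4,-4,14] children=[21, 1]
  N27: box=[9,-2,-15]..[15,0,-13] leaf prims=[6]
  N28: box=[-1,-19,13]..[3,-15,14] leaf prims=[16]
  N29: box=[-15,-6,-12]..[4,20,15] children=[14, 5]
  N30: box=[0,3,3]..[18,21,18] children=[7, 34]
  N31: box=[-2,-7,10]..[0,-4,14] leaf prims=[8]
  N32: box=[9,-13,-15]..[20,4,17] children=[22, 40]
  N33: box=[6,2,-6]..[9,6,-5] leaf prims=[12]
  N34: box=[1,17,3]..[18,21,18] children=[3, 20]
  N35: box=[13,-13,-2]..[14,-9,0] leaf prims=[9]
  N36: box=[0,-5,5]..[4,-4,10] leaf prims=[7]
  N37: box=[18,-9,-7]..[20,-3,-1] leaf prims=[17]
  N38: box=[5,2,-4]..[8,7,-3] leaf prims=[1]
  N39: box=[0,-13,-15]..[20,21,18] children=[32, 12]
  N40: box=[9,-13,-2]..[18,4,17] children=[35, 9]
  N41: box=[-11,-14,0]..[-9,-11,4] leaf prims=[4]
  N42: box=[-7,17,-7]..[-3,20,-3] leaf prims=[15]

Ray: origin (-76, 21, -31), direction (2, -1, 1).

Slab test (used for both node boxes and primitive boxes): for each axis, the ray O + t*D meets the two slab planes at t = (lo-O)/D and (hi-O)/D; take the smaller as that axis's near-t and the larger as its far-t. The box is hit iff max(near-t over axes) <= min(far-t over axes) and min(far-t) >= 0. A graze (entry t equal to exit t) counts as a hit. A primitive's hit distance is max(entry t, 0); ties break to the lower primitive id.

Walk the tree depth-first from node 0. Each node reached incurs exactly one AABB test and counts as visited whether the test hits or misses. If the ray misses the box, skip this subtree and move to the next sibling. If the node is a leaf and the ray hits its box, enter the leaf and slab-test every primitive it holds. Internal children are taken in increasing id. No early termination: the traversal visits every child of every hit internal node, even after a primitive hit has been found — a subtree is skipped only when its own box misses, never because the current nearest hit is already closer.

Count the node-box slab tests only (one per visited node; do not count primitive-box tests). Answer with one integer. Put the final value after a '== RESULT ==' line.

Trace the traversal:
N0 x:[28,48] y:[0,40] z:[16,49] -> hit [28,40], descend [16, 39]
  N16 x:[28,40] y:[1,40] z:[19,46] -> hit [28,40], descend [26, 29]
    N26 x:[28,40] y:[25,40] z:[31,45] -> hit [31,40], descend [1, 21]
      N1 x:[37,40] y:[25,40] z:[36,45] -> hit [37,40], descend [23, 28]
        N23 x:[37,40] y:[25,28] z:[36,45] -> miss, prune
        N28 x:[75/2,79/2] y:[36,40] z:[44,45] -> miss, prune
      N21 x:[28,67/2] y:[32,36] z:[31,45] -> hit [32,67/2], descend [13, 41]
        N13 x:[28,61/2] y:[35,36] z:[41,45] -> miss, prune
        N41 x:[65/2,67/2] y:[32,35] z:[31,35] -> hit [65/2,67/2] leaf, test {P4@t=65/2}
    N29 x:[61/2,40] y:[1,27] z:[19,46] -> miss, prune
  N39 x:[38,48] y:[0,34] z:[16,49] -> miss, prune

11 AABB tests over nodes [0, 16, 26, 1, 23, 28, 21, 13, 41, 29, 39]; 1 leaf entered; closest P4.

== RESULT ==
11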